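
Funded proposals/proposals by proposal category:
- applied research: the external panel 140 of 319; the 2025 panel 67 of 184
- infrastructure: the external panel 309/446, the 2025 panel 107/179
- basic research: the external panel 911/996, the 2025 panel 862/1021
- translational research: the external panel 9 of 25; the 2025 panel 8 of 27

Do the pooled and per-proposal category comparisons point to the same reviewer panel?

Applied research: the external panel 140/319 = 43.9%, the 2025 panel 67/184 = 36.4% → the external panel
Infrastructure: the external panel 309/446 = 69.3%, the 2025 panel 107/179 = 59.8% → the external panel
Basic research: the external panel 911/996 = 91.5%, the 2025 panel 862/1021 = 84.4% → the external panel
Translational research: the external panel 9/25 = 36.0%, the 2025 panel 8/27 = 29.6% → the external panel
Overall: the external panel 1369/1786 = 76.7%, the 2025 panel 1044/1411 = 74.0% → the external panel
The external panel wins overall and in every proposal group — no reversal.

Yes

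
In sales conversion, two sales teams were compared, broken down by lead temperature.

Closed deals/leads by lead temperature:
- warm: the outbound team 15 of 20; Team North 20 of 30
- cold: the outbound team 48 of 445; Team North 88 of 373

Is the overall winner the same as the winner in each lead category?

No

Warm: the outbound team 15/20 = 75.0%, Team North 20/30 = 66.7% → the outbound team
Cold: the outbound team 48/445 = 10.8%, Team North 88/373 = 23.6% → Team North
Overall: the outbound team 63/465 = 13.5%, Team North 108/403 = 26.8% → Team North
Neither sweeps: the outbound team wins 1 of 2 groups, Team North wins 1. Team North wins overall but not every group — no Simpson reversal.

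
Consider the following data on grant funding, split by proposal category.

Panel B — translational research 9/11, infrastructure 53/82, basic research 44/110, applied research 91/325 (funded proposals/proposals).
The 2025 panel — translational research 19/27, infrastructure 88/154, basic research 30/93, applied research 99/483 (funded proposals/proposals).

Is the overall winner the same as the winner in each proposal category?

Translational research: Panel B 9/11 = 81.8%, the 2025 panel 19/27 = 70.4% → Panel B
Infrastructure: Panel B 53/82 = 64.6%, the 2025 panel 88/154 = 57.1% → Panel B
Basic research: Panel B 44/110 = 40.0%, the 2025 panel 30/93 = 32.3% → Panel B
Applied research: Panel B 91/325 = 28.0%, the 2025 panel 99/483 = 20.5% → Panel B
Overall: Panel B 197/528 = 37.3%, the 2025 panel 236/757 = 31.2% → Panel B
Panel B wins overall and in every proposal group — no reversal.

Yes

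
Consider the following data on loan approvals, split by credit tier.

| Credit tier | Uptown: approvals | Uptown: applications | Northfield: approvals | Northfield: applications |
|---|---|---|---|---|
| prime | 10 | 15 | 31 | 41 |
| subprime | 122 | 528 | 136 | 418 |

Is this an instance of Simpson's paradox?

Prime: Uptown 10/15 = 66.7%, Northfield 31/41 = 75.6% → Northfield
Subprime: Uptown 122/528 = 23.1%, Northfield 136/418 = 32.5% → Northfield
Overall: Uptown 132/543 = 24.3%, Northfield 167/459 = 36.4% → Northfield
Northfield wins overall and in every credit group — no reversal.

No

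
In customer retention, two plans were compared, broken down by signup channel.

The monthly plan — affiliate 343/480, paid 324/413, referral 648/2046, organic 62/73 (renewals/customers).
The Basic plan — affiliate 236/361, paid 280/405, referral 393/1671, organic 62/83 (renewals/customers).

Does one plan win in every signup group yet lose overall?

Affiliate: the monthly plan 343/480 = 71.5%, the Basic plan 236/361 = 65.4% → the monthly plan
Paid: the monthly plan 324/413 = 78.5%, the Basic plan 280/405 = 69.1% → the monthly plan
Referral: the monthly plan 648/2046 = 31.7%, the Basic plan 393/1671 = 23.5% → the monthly plan
Organic: the monthly plan 62/73 = 84.9%, the Basic plan 62/83 = 74.7% → the monthly plan
Overall: the monthly plan 1377/3012 = 45.7%, the Basic plan 971/2520 = 38.5% → the monthly plan
The monthly plan wins overall and in every signup group — no reversal.

No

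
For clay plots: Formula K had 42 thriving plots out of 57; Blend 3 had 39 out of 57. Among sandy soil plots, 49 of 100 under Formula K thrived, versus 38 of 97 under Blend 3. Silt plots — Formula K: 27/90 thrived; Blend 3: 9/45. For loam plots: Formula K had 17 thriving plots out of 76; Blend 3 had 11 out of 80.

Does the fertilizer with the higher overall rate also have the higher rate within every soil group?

Yes

Clay: Formula K 42/57 = 73.7%, Blend 3 39/57 = 68.4% → Formula K
Sandy soil: Formula K 49/100 = 49.0%, Blend 3 38/97 = 39.2% → Formula K
Silt: Formula K 27/90 = 30.0%, Blend 3 9/45 = 20.0% → Formula K
Loam: Formula K 17/76 = 22.4%, Blend 3 11/80 = 13.8% → Formula K
Overall: Formula K 135/323 = 41.8%, Blend 3 97/279 = 34.8% → Formula K
Formula K wins overall and in every soil group — no reversal.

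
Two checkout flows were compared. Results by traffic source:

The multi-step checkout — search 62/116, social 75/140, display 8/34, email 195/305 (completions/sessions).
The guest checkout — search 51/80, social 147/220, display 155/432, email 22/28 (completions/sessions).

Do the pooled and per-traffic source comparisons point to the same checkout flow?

No

Search: the multi-step checkout 62/116 = 53.4%, the guest checkout 51/80 = 63.8% → the guest checkout
Social: the multi-step checkout 75/140 = 53.6%, the guest checkout 147/220 = 66.8% → the guest checkout
Display: the multi-step checkout 8/34 = 23.5%, the guest checkout 155/432 = 35.9% → the guest checkout
Email: the multi-step checkout 195/305 = 63.9%, the guest checkout 22/28 = 78.6% → the guest checkout
Overall: the multi-step checkout 340/595 = 57.1%, the guest checkout 375/760 = 49.3% → the multi-step checkout
The guest checkout wins each traffic group but the multi-step checkout wins overall — the comparison reverses. The guest checkout's sessions skew toward display, which has a lower base rate.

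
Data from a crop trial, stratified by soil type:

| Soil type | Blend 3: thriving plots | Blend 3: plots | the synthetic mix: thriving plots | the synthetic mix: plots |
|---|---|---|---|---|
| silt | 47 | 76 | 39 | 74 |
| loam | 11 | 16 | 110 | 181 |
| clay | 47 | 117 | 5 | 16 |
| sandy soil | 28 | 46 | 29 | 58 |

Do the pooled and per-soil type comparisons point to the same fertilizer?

Silt: Blend 3 47/76 = 61.8%, the synthetic mix 39/74 = 52.7% → Blend 3
Loam: Blend 3 11/16 = 68.8%, the synthetic mix 110/181 = 60.8% → Blend 3
Clay: Blend 3 47/117 = 40.2%, the synthetic mix 5/16 = 31.2% → Blend 3
Sandy soil: Blend 3 28/46 = 60.9%, the synthetic mix 29/58 = 50.0% → Blend 3
Overall: Blend 3 133/255 = 52.2%, the synthetic mix 183/329 = 55.6% → the synthetic mix
Blend 3 wins each soil group but the synthetic mix wins overall — the comparison reverses. Blend 3's plots skew toward clay, which has a lower base rate.

No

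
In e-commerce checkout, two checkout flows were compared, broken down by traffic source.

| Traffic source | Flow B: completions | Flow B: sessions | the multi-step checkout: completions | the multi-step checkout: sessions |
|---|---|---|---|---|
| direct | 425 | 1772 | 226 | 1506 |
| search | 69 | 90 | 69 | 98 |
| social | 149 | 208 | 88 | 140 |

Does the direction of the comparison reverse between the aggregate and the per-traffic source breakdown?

Direct: Flow B 425/1772 = 24.0%, the multi-step checkout 226/1506 = 15.0% → Flow B
Search: Flow B 69/90 = 76.7%, the multi-step checkout 69/98 = 70.4% → Flow B
Social: Flow B 149/208 = 71.6%, the multi-step checkout 88/140 = 62.9% → Flow B
Overall: Flow B 643/2070 = 31.1%, the multi-step checkout 383/1744 = 22.0% → Flow B
Flow B wins overall and in every traffic group — no reversal.

No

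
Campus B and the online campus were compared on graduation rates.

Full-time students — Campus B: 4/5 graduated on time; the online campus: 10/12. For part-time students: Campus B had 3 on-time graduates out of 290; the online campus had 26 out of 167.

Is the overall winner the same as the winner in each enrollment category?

Yes

Full-time: Campus B 4/5 = 80.0%, the online campus 10/12 = 83.3% → the online campus
Part-time: Campus B 3/290 = 1.0%, the online campus 26/167 = 15.6% → the online campus
Overall: Campus B 7/295 = 2.4%, the online campus 36/179 = 20.1% → the online campus
The online campus wins overall and in every enrollment group — no reversal.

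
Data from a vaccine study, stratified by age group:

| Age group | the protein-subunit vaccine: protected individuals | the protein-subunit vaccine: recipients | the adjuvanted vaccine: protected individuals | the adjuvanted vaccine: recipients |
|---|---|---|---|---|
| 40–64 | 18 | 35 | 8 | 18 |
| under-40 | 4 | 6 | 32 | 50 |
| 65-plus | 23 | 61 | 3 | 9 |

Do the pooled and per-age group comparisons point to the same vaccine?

No

40–64: the protein-subunit vaccine 18/35 = 51.4%, the adjuvanted vaccine 8/18 = 44.4% → the protein-subunit vaccine
Under-40: the protein-subunit vaccine 4/6 = 66.7%, the adjuvanted vaccine 32/50 = 64.0% → the protein-subunit vaccine
65-plus: the protein-subunit vaccine 23/61 = 37.7%, the adjuvanted vaccine 3/9 = 33.3% → the protein-subunit vaccine
Overall: the protein-subunit vaccine 45/102 = 44.1%, the adjuvanted vaccine 43/77 = 55.8% → the adjuvanted vaccine
The protein-subunit vaccine wins each age group but the adjuvanted vaccine wins overall — the comparison reverses. The protein-subunit vaccine's recipients skew toward 65-plus, which has a lower base rate.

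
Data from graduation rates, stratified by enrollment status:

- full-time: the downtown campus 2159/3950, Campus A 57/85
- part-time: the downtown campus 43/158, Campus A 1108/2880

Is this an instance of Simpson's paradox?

Full-time: the downtown campus 2159/3950 = 54.7%, Campus A 57/85 = 67.1% → Campus A
Part-time: the downtown campus 43/158 = 27.2%, Campus A 1108/2880 = 38.5% → Campus A
Overall: the downtown campus 2202/4108 = 53.6%, Campus A 1165/2965 = 39.3% → the downtown campus
Campus A wins each enrollment group but the downtown campus wins overall — the comparison reverses. Campus A's students skew toward part-time, which has a lower base rate.

Yes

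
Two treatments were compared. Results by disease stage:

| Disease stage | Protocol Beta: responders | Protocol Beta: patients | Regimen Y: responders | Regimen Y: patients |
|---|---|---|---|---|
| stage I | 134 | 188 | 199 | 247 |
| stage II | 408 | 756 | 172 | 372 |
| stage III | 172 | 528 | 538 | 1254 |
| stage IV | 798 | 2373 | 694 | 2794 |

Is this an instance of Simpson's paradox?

No

Stage I: Protocol Beta 134/188 = 71.3%, Regimen Y 199/247 = 80.6% → Regimen Y
Stage II: Protocol Beta 408/756 = 54.0%, Regimen Y 172/372 = 46.2% → Protocol Beta
Stage III: Protocol Beta 172/528 = 32.6%, Regimen Y 538/1254 = 42.9% → Regimen Y
Stage IV: Protocol Beta 798/2373 = 33.6%, Regimen Y 694/2794 = 24.8% → Protocol Beta
Overall: Protocol Beta 1512/3845 = 39.3%, Regimen Y 1603/4667 = 34.3% → Protocol Beta
Neither sweeps: Protocol Beta wins 2 of 4 groups, Regimen Y wins 2. Protocol Beta wins overall but not every group — no Simpson reversal.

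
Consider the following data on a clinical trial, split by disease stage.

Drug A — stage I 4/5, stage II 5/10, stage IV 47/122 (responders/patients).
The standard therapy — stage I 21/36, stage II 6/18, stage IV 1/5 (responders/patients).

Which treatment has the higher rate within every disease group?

Stage I: Drug A 4/5 = 80.0%, the standard therapy 21/36 = 58.3% → Drug A
Stage II: Drug A 5/10 = 50.0%, the standard therapy 6/18 = 33.3% → Drug A
Stage IV: Drug A 47/122 = 38.5%, the standard therapy 1/5 = 20.0% → Drug A
Drug A has the higher rate in all 3 groups.

Drug A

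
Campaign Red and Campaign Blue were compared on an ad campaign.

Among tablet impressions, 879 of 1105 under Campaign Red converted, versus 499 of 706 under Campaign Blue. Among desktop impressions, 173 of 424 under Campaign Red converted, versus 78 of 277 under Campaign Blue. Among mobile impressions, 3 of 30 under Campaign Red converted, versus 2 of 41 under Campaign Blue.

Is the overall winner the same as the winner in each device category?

Yes

Tablet: Campaign Red 879/1105 = 79.5%, Campaign Blue 499/706 = 70.7% → Campaign Red
Desktop: Campaign Red 173/424 = 40.8%, Campaign Blue 78/277 = 28.2% → Campaign Red
Mobile: Campaign Red 3/30 = 10.0%, Campaign Blue 2/41 = 4.9% → Campaign Red
Overall: Campaign Red 1055/1559 = 67.7%, Campaign Blue 579/1024 = 56.5% → Campaign Red
Campaign Red wins overall and in every device group — no reversal.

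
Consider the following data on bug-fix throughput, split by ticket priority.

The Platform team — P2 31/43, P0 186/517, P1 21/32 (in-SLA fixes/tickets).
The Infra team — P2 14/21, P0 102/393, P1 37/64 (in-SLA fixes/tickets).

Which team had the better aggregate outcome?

the Platform team

P2: the Platform team 31/43 = 72.1%, the Infra team 14/21 = 66.7% → the Platform team
P0: the Platform team 186/517 = 36.0%, the Infra team 102/393 = 26.0% → the Platform team
P1: the Platform team 21/32 = 65.6%, the Infra team 37/64 = 57.8% → the Platform team
Overall: the Platform team 238/592 = 40.2%, the Infra team 153/478 = 32.0% → the Platform team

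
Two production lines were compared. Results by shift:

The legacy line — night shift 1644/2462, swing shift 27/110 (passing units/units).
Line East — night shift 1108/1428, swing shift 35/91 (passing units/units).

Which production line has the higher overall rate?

Line East

Night shift: the legacy line 1644/2462 = 66.8%, Line East 1108/1428 = 77.6% → Line East
Swing shift: the legacy line 27/110 = 24.5%, Line East 35/91 = 38.5% → Line East
Overall: the legacy line 1671/2572 = 65.0%, Line East 1143/1519 = 75.2% → Line East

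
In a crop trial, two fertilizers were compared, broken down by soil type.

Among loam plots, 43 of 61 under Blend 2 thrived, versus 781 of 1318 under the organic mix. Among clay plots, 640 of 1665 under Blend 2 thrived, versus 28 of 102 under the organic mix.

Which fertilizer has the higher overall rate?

the organic mix

Loam: Blend 2 43/61 = 70.5%, the organic mix 781/1318 = 59.3% → Blend 2
Clay: Blend 2 640/1665 = 38.4%, the organic mix 28/102 = 27.5% → Blend 2
Overall: Blend 2 683/1726 = 39.6%, the organic mix 809/1420 = 57.0% → the organic mix
(Blend 2 wins every soil group but the organic mix wins overall — Blend 2's plots skew toward the low-rate clay group.)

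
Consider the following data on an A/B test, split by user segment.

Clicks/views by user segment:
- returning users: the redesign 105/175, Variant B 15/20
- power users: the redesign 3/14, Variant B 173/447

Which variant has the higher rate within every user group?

Variant B

Returning users: the redesign 105/175 = 60.0%, Variant B 15/20 = 75.0% → Variant B
Power users: the redesign 3/14 = 21.4%, Variant B 173/447 = 38.7% → Variant B
Variant B has the higher rate in both groups.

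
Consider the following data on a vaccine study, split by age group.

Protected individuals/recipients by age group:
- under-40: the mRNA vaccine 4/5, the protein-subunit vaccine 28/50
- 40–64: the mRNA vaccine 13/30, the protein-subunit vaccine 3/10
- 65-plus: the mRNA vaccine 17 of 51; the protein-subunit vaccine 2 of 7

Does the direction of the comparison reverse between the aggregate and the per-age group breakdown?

Under-40: the mRNA vaccine 4/5 = 80.0%, the protein-subunit vaccine 28/50 = 56.0% → the mRNA vaccine
40–64: the mRNA vaccine 13/30 = 43.3%, the protein-subunit vaccine 3/10 = 30.0% → the mRNA vaccine
65-plus: the mRNA vaccine 17/51 = 33.3%, the protein-subunit vaccine 2/7 = 28.6% → the mRNA vaccine
Overall: the mRNA vaccine 34/86 = 39.5%, the protein-subunit vaccine 33/67 = 49.3% → the protein-subunit vaccine
The mRNA vaccine wins each age group but the protein-subunit vaccine wins overall — the comparison reverses. The mRNA vaccine's recipients skew toward 65-plus, which has a lower base rate.

Yes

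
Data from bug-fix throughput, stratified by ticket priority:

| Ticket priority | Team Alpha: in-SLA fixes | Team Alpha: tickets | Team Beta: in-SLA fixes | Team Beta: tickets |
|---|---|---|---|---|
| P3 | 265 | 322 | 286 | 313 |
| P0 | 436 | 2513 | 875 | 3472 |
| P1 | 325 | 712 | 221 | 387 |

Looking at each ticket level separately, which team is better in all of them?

P3: Team Alpha 265/322 = 82.3%, Team Beta 286/313 = 91.4% → Team Beta
P0: Team Alpha 436/2513 = 17.3%, Team Beta 875/3472 = 25.2% → Team Beta
P1: Team Alpha 325/712 = 45.6%, Team Beta 221/387 = 57.1% → Team Beta
Team Beta has the higher rate in all 3 groups.

Team Beta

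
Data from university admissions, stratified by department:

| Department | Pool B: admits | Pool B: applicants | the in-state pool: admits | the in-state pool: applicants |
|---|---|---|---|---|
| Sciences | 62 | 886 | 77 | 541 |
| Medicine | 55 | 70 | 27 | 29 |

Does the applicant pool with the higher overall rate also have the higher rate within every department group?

Sciences: Pool B 62/886 = 7.0%, the in-state pool 77/541 = 14.2% → the in-state pool
Medicine: Pool B 55/70 = 78.6%, the in-state pool 27/29 = 93.1% → the in-state pool
Overall: Pool B 117/956 = 12.2%, the in-state pool 104/570 = 18.2% → the in-state pool
The in-state pool wins overall and in every department group — no reversal.

Yes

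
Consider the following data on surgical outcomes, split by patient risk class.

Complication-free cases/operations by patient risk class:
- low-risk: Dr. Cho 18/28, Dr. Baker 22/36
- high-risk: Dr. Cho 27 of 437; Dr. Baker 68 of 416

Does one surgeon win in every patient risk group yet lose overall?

Low-risk: Dr. Cho 18/28 = 64.3%, Dr. Baker 22/36 = 61.1% → Dr. Cho
High-risk: Dr. Cho 27/437 = 6.2%, Dr. Baker 68/416 = 16.3% → Dr. Baker
Overall: Dr. Cho 45/465 = 9.7%, Dr. Baker 90/452 = 19.9% → Dr. Baker
Neither sweeps: Dr. Cho wins 1 of 2 groups, Dr. Baker wins 1. Dr. Baker wins overall but not every group — no Simpson reversal.

No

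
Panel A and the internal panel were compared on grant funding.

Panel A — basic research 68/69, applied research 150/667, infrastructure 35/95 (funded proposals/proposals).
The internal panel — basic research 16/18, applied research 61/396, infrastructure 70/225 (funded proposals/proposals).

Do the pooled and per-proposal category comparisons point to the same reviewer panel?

Basic research: Panel A 68/69 = 98.6%, the internal panel 16/18 = 88.9% → Panel A
Applied research: Panel A 150/667 = 22.5%, the internal panel 61/396 = 15.4% → Panel A
Infrastructure: Panel A 35/95 = 36.8%, the internal panel 70/225 = 31.1% → Panel A
Overall: Panel A 253/831 = 30.4%, the internal panel 147/639 = 23.0% → Panel A
Panel A wins overall and in every proposal group — no reversal.

Yes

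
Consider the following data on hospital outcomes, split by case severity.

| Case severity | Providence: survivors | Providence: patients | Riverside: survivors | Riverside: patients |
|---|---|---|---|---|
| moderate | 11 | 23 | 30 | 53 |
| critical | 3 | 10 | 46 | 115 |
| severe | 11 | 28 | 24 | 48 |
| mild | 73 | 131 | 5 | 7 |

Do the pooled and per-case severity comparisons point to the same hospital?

Moderate: Providence 11/23 = 47.8%, Riverside 30/53 = 56.6% → Riverside
Critical: Providence 3/10 = 30.0%, Riverside 46/115 = 40.0% → Riverside
Severe: Providence 11/28 = 39.3%, Riverside 24/48 = 50.0% → Riverside
Mild: Providence 73/131 = 55.7%, Riverside 5/7 = 71.4% → Riverside
Overall: Providence 98/192 = 51.0%, Riverside 105/223 = 47.1% → Providence
Riverside wins each case group but Providence wins overall — the comparison reverses. Riverside's patients skew toward critical, which has a lower base rate.

No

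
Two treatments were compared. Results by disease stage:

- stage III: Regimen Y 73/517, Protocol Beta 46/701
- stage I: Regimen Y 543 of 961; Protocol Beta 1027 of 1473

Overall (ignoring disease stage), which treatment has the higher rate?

Protocol Beta

Stage III: Regimen Y 73/517 = 14.1%, Protocol Beta 46/701 = 6.6% → Regimen Y
Stage I: Regimen Y 543/961 = 56.5%, Protocol Beta 1027/1473 = 69.7% → Protocol Beta
Overall: Regimen Y 616/1478 = 41.7%, Protocol Beta 1073/2174 = 49.4% → Protocol Beta
(Neither sweeps every disease group, but Protocol Beta has the higher pooled rate.)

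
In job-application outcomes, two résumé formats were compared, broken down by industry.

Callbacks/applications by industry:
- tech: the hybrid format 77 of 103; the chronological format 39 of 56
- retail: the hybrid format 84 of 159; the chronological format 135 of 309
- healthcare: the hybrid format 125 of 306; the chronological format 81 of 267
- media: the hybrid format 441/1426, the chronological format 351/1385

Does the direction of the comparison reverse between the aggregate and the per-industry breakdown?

Tech: the hybrid format 77/103 = 74.8%, the chronological format 39/56 = 69.6% → the hybrid format
Retail: the hybrid format 84/159 = 52.8%, the chronological format 135/309 = 43.7% → the hybrid format
Healthcare: the hybrid format 125/306 = 40.8%, the chronological format 81/267 = 30.3% → the hybrid format
Media: the hybrid format 441/1426 = 30.9%, the chronological format 351/1385 = 25.3% → the hybrid format
Overall: the hybrid format 727/1994 = 36.5%, the chronological format 606/2017 = 30.0% → the hybrid format
The hybrid format wins overall and in every industry group — no reversal.

No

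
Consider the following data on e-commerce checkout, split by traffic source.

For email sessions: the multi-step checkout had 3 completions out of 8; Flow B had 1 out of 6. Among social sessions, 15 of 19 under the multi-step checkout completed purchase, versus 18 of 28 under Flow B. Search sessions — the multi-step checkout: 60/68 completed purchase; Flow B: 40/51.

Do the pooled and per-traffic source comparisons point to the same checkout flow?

Yes

Email: the multi-step checkout 3/8 = 37.5%, Flow B 1/6 = 16.7% → the multi-step checkout
Social: the multi-step checkout 15/19 = 78.9%, Flow B 18/28 = 64.3% → the multi-step checkout
Search: the multi-step checkout 60/68 = 88.2%, Flow B 40/51 = 78.4% → the multi-step checkout
Overall: the multi-step checkout 78/95 = 82.1%, Flow B 59/85 = 69.4% → the multi-step checkout
The multi-step checkout wins overall and in every traffic group — no reversal.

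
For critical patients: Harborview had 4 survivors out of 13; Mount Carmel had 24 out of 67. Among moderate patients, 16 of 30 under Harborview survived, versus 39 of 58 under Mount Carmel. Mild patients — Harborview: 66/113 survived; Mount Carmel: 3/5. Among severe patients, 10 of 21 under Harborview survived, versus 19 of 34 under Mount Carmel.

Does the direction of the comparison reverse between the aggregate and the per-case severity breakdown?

Yes

Critical: Harborview 4/13 = 30.8%, Mount Carmel 24/67 = 35.8% → Mount Carmel
Moderate: Harborview 16/30 = 53.3%, Mount Carmel 39/58 = 67.2% → Mount Carmel
Mild: Harborview 66/113 = 58.4%, Mount Carmel 3/5 = 60.0% → Mount Carmel
Severe: Harborview 10/21 = 47.6%, Mount Carmel 19/34 = 55.9% → Mount Carmel
Overall: Harborview 96/177 = 54.2%, Mount Carmel 85/164 = 51.8% → Harborview
Mount Carmel wins each case group but Harborview wins overall — the comparison reverses. Mount Carmel's patients skew toward critical, which has a lower base rate.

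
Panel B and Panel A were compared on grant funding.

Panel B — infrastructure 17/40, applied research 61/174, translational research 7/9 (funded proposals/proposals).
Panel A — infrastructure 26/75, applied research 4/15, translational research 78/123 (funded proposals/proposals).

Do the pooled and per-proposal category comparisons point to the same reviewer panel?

No

Infrastructure: Panel B 17/40 = 42.5%, Panel A 26/75 = 34.7% → Panel B
Applied research: Panel B 61/174 = 35.1%, Panel A 4/15 = 26.7% → Panel B
Translational research: Panel B 7/9 = 77.8%, Panel A 78/123 = 63.4% → Panel B
Overall: Panel B 85/223 = 38.1%, Panel A 108/213 = 50.7% → Panel A
Panel B wins each proposal group but Panel A wins overall — the comparison reverses. Panel B's proposals skew toward applied research, which has a lower base rate.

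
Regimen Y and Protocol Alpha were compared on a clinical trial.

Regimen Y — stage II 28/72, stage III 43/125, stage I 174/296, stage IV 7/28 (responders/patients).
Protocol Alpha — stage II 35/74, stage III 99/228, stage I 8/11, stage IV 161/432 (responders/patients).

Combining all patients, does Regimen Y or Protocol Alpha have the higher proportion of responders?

Stage II: Regimen Y 28/72 = 38.9%, Protocol Alpha 35/74 = 47.3% → Protocol Alpha
Stage III: Regimen Y 43/125 = 34.4%, Protocol Alpha 99/228 = 43.4% → Protocol Alpha
Stage I: Regimen Y 174/296 = 58.8%, Protocol Alpha 8/11 = 72.7% → Protocol Alpha
Stage IV: Regimen Y 7/28 = 25.0%, Protocol Alpha 161/432 = 37.3% → Protocol Alpha
Overall: Regimen Y 252/521 = 48.4%, Protocol Alpha 303/745 = 40.7% → Regimen Y
(Protocol Alpha wins every disease group but Regimen Y wins overall — Protocol Alpha's patients skew toward the low-rate stage IV group.)

Regimen Y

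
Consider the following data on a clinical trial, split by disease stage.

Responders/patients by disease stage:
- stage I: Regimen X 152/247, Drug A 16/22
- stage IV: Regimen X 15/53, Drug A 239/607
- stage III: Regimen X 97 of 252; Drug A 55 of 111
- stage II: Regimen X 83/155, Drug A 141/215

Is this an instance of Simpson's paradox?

Stage I: Regimen X 152/247 = 61.5%, Drug A 16/22 = 72.7% → Drug A
Stage IV: Regimen X 15/53 = 28.3%, Drug A 239/607 = 39.4% → Drug A
Stage III: Regimen X 97/252 = 38.5%, Drug A 55/111 = 49.5% → Drug A
Stage II: Regimen X 83/155 = 53.5%, Drug A 141/215 = 65.6% → Drug A
Overall: Regimen X 347/707 = 49.1%, Drug A 451/955 = 47.2% → Regimen X
Drug A wins each disease group but Regimen X wins overall — the comparison reverses. Drug A's patients skew toward stage IV, which has a lower base rate.

Yes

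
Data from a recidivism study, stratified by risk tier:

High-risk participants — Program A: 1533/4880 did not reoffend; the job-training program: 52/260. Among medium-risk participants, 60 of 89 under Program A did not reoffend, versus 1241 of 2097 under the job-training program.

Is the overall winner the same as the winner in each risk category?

No

High-risk: Program A 1533/4880 = 31.4%, the job-training program 52/260 = 20.0% → Program A
Medium-risk: Program A 60/89 = 67.4%, the job-training program 1241/2097 = 59.2% → Program A
Overall: Program A 1593/4969 = 32.1%, the job-training program 1293/2357 = 54.9% → the job-training program
Program A wins each risk group but the job-training program wins overall — the comparison reverses. Program A's participants skew toward high-risk, which has a lower base rate.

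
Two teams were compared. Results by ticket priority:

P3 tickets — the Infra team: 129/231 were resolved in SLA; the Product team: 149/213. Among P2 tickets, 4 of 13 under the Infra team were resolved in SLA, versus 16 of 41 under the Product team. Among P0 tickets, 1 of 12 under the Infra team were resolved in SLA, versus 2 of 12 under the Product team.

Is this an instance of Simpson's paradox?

P3: the Infra team 129/231 = 55.8%, the Product team 149/213 = 70.0% → the Product team
P2: the Infra team 4/13 = 30.8%, the Product team 16/41 = 39.0% → the Product team
P0: the Infra team 1/12 = 8.3%, the Product team 2/12 = 16.7% → the Product team
Overall: the Infra team 134/256 = 52.3%, the Product team 167/266 = 62.8% → the Product team
The Product team wins overall and in every ticket group — no reversal.

No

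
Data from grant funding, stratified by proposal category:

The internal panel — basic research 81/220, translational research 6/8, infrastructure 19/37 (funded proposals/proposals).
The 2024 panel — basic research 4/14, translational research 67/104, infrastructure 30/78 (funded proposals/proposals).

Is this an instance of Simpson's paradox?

Yes

Basic research: the internal panel 81/220 = 36.8%, the 2024 panel 4/14 = 28.6% → the internal panel
Translational research: the internal panel 6/8 = 75.0%, the 2024 panel 67/104 = 64.4% → the internal panel
Infrastructure: the internal panel 19/37 = 51.4%, the 2024 panel 30/78 = 38.5% → the internal panel
Overall: the internal panel 106/265 = 40.0%, the 2024 panel 101/196 = 51.5% → the 2024 panel
The internal panel wins each proposal group but the 2024 panel wins overall — the comparison reverses. The internal panel's proposals skew toward basic research, which has a lower base rate.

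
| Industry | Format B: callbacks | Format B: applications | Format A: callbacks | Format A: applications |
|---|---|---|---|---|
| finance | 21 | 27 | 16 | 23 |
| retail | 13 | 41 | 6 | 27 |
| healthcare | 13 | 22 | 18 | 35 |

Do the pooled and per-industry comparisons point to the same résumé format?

Finance: Format B 21/27 = 77.8%, Format A 16/23 = 69.6% → Format B
Retail: Format B 13/41 = 31.7%, Format A 6/27 = 22.2% → Format B
Healthcare: Format B 13/22 = 59.1%, Format A 18/35 = 51.4% → Format B
Overall: Format B 47/90 = 52.2%, Format A 40/85 = 47.1% → Format B
Format B wins overall and in every industry group — no reversal.

Yes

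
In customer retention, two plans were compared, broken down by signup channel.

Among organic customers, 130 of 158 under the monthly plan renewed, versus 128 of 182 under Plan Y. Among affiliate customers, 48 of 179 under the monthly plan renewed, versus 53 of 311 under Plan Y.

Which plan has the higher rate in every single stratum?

the monthly plan

Organic: the monthly plan 130/158 = 82.3%, Plan Y 128/182 = 70.3% → the monthly plan
Affiliate: the monthly plan 48/179 = 26.8%, Plan Y 53/311 = 17.0% → the monthly plan
The monthly plan has the higher rate in both groups.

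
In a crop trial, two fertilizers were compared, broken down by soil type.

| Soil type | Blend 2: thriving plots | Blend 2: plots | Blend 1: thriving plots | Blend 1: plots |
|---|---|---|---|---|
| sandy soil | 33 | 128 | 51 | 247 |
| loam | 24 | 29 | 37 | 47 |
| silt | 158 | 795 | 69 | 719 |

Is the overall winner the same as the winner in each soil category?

Sandy soil: Blend 2 33/128 = 25.8%, Blend 1 51/247 = 20.6% → Blend 2
Loam: Blend 2 24/29 = 82.8%, Blend 1 37/47 = 78.7% → Blend 2
Silt: Blend 2 158/795 = 19.9%, Blend 1 69/719 = 9.6% → Blend 2
Overall: Blend 2 215/952 = 22.6%, Blend 1 157/1013 = 15.5% → Blend 2
Blend 2 wins overall and in every soil group — no reversal.

Yes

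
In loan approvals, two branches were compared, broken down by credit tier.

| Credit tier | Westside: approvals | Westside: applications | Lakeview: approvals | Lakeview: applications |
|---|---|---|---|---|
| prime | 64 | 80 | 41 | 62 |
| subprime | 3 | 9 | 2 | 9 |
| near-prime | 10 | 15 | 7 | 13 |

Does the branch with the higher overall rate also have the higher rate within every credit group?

Yes

Prime: Westside 64/80 = 80.0%, Lakeview 41/62 = 66.1% → Westside
Subprime: Westside 3/9 = 33.3%, Lakeview 2/9 = 22.2% → Westside
Near-prime: Westside 10/15 = 66.7%, Lakeview 7/13 = 53.8% → Westside
Overall: Westside 77/104 = 74.0%, Lakeview 50/84 = 59.5% → Westside
Westside wins overall and in every credit group — no reversal.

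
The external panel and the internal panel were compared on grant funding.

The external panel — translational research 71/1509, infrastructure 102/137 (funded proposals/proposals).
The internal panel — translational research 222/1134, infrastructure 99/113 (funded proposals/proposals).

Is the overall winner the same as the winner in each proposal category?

Translational research: the external panel 71/1509 = 4.7%, the internal panel 222/1134 = 19.6% → the internal panel
Infrastructure: the external panel 102/137 = 74.5%, the internal panel 99/113 = 87.6% → the internal panel
Overall: the external panel 173/1646 = 10.5%, the internal panel 321/1247 = 25.7% → the internal panel
The internal panel wins overall and in every proposal group — no reversal.

Yes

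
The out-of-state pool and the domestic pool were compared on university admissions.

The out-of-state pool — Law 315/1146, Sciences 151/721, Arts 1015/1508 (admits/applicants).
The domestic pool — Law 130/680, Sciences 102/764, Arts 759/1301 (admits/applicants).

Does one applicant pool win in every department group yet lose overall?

No

Law: the out-of-state pool 315/1146 = 27.5%, the domestic pool 130/680 = 19.1% → the out-of-state pool
Sciences: the out-of-state pool 151/721 = 20.9%, the domestic pool 102/764 = 13.4% → the out-of-state pool
Arts: the out-of-state pool 1015/1508 = 67.3%, the domestic pool 759/1301 = 58.3% → the out-of-state pool
Overall: the out-of-state pool 1481/3375 = 43.9%, the domestic pool 991/2745 = 36.1% → the out-of-state pool
The out-of-state pool wins overall and in every department group — no reversal.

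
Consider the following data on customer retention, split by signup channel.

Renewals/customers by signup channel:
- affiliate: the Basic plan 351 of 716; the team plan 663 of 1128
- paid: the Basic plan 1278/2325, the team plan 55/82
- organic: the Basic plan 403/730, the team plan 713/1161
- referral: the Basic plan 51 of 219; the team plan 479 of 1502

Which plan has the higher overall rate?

Affiliate: the Basic plan 351/716 = 49.0%, the team plan 663/1128 = 58.8% → the team plan
Paid: the Basic plan 1278/2325 = 55.0%, the team plan 55/82 = 67.1% → the team plan
Organic: the Basic plan 403/730 = 55.2%, the team plan 713/1161 = 61.4% → the team plan
Referral: the Basic plan 51/219 = 23.3%, the team plan 479/1502 = 31.9% → the team plan
Overall: the Basic plan 2083/3990 = 52.2%, the team plan 1910/3873 = 49.3% → the Basic plan
(The team plan wins every signup group but the Basic plan wins overall — the team plan's customers skew toward the low-rate referral group.)

the Basic plan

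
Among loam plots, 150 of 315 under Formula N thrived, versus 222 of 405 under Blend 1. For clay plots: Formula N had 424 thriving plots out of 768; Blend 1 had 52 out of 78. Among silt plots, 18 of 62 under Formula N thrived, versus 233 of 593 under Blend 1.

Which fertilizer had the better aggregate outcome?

Formula N

Loam: Formula N 150/315 = 47.6%, Blend 1 222/405 = 54.8% → Blend 1
Clay: Formula N 424/768 = 55.2%, Blend 1 52/78 = 66.7% → Blend 1
Silt: Formula N 18/62 = 29.0%, Blend 1 233/593 = 39.3% → Blend 1
Overall: Formula N 592/1145 = 51.7%, Blend 1 507/1076 = 47.1% → Formula N
(Blend 1 wins every soil group but Formula N wins overall — Blend 1's plots skew toward the low-rate silt group.)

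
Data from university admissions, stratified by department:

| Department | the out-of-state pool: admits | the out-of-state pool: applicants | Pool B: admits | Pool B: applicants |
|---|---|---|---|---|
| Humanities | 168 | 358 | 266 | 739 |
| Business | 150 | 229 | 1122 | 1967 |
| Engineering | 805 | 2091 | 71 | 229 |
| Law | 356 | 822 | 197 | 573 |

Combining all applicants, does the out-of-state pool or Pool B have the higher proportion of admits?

Pool B

Humanities: the out-of-state pool 168/358 = 46.9%, Pool B 266/739 = 36.0% → the out-of-state pool
Business: the out-of-state pool 150/229 = 65.5%, Pool B 1122/1967 = 57.0% → the out-of-state pool
Engineering: the out-of-state pool 805/2091 = 38.5%, Pool B 71/229 = 31.0% → the out-of-state pool
Law: the out-of-state pool 356/822 = 43.3%, Pool B 197/573 = 34.4% → the out-of-state pool
Overall: the out-of-state pool 1479/3500 = 42.3%, Pool B 1656/3508 = 47.2% → Pool B
(The out-of-state pool wins every department group but Pool B wins overall — the out-of-state pool's applicants skew toward the low-rate Engineering group.)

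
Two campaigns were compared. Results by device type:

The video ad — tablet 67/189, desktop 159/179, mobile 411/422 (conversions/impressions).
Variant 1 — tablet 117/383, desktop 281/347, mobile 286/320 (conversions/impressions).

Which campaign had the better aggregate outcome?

Tablet: the video ad 67/189 = 35.4%, Variant 1 117/383 = 30.5% → the video ad
Desktop: the video ad 159/179 = 88.8%, Variant 1 281/347 = 81.0% → the video ad
Mobile: the video ad 411/422 = 97.4%, Variant 1 286/320 = 89.4% → the video ad
Overall: the video ad 637/790 = 80.6%, Variant 1 684/1050 = 65.1% → the video ad

the video ad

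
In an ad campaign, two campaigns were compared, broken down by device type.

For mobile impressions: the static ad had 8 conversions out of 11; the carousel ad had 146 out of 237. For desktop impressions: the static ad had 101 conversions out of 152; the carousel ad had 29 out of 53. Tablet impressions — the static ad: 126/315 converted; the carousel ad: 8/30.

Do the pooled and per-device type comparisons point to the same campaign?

Mobile: the static ad 8/11 = 72.7%, the carousel ad 146/237 = 61.6% → the static ad
Desktop: the static ad 101/152 = 66.4%, the carousel ad 29/53 = 54.7% → the static ad
Tablet: the static ad 126/315 = 40.0%, the carousel ad 8/30 = 26.7% → the static ad
Overall: the static ad 235/478 = 49.2%, the carousel ad 183/320 = 57.2% → the carousel ad
The static ad wins each device group but the carousel ad wins overall — the comparison reverses. The static ad's impressions skew toward tablet, which has a lower base rate.

No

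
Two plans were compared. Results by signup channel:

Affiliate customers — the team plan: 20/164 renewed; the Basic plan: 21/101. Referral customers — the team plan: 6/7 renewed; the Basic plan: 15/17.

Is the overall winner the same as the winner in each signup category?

Yes

Affiliate: the team plan 20/164 = 12.2%, the Basic plan 21/101 = 20.8% → the Basic plan
Referral: the team plan 6/7 = 85.7%, the Basic plan 15/17 = 88.2% → the Basic plan
Overall: the team plan 26/171 = 15.2%, the Basic plan 36/118 = 30.5% → the Basic plan
The Basic plan wins overall and in every signup group — no reversal.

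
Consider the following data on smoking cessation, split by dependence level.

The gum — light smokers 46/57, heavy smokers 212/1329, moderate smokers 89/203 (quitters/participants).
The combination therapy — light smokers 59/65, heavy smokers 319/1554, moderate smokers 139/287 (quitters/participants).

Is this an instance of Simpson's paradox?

No

Light smokers: the gum 46/57 = 80.7%, the combination therapy 59/65 = 90.8% → the combination therapy
Heavy smokers: the gum 212/1329 = 16.0%, the combination therapy 319/1554 = 20.5% → the combination therapy
Moderate smokers: the gum 89/203 = 43.8%, the combination therapy 139/287 = 48.4% → the combination therapy
Overall: the gum 347/1589 = 21.8%, the combination therapy 517/1906 = 27.1% → the combination therapy
The combination therapy wins overall and in every dependence group — no reversal.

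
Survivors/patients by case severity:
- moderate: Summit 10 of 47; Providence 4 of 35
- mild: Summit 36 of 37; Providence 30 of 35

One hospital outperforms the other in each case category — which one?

Moderate: Summit 10/47 = 21.3%, Providence 4/35 = 11.4% → Summit
Mild: Summit 36/37 = 97.3%, Providence 30/35 = 85.7% → Summit
Summit has the higher rate in both groups.

Summit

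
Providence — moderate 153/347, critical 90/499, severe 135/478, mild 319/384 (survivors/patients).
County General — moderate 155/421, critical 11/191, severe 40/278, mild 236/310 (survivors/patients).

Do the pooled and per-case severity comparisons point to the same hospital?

Yes

Moderate: Providence 153/347 = 44.1%, County General 155/421 = 36.8% → Providence
Critical: Providence 90/499 = 18.0%, County General 11/191 = 5.8% → Providence
Severe: Providence 135/478 = 28.2%, County General 40/278 = 14.4% → Providence
Mild: Providence 319/384 = 83.1%, County General 236/310 = 76.1% → Providence
Overall: Providence 697/1708 = 40.8%, County General 442/1200 = 36.8% → Providence
Providence wins overall and in every case group — no reversal.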